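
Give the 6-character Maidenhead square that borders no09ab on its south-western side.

MO99xa

Longitude subsquare a = 0; −1 → -1, wraps to 23 = x, carry into square.
Longitude square 0; −1 → -1, wraps to 9, carry into field.
Longitude field N = 13; −1 → 12 = M.
Latitude subsquare b = 1; −1 → 0 = a.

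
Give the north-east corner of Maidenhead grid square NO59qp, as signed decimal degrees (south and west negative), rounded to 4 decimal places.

Field N=13, O=14: +13·20° lon, +14·10° lat → SW at lon 80°, lat 50°.
Square 5, 9: +5·2° lon, +9·1° lat → SW at lon 90°, lat 59°.
Subsquare q=16, p=15: +16·0.0833333° lon, +15·0.0416667° lat → SW at lon 91.3333°, lat 59.625°.
Cell spans 0.0833333° lon × 0.0416667° lat. NE corner is SW corner plus one full cell.
latitude 59.6667, longitude 91.4167.

59.6667, 91.4167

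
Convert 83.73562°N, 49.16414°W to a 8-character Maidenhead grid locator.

Offset from 180°W / 90°S: lon 130.83586°, lat 173.73562°.
Field: lon ⌊130.83586/20⌋ = 6 → G; lat ⌊173.73562/10⌋ = 17 → R.
Square: lon ⌊10.83586/2⌋ = 5; lat ⌊3.73562/1⌋ = 3.
Subsquare: lon ⌊0.83586/0.0833333⌋ = 10 → k; lat ⌊0.73562/0.0416667⌋ = 17 → r.
Extended square: lon ⌊0.00253/0.00833333⌋ = 0; lat ⌊0.02729/0.00416667⌋ = 6.

GR53kr06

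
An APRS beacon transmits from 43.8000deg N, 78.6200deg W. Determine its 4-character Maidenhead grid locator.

FN03

Add 180° to longitude and 90° to latitude: 101.38, 133.80.
Field: lon ⌊101.38/20⌋ = 5 → F; lat ⌊133.80/10⌋ = 13 → N.
Square: lon ⌊1.38/2⌋ = 0; lat ⌊3.80/1⌋ = 3.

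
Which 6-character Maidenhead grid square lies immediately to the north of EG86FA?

Latitude subsquare a = 0; +1 → 1 = b.
The longitude characters are unchanged.

EG86fb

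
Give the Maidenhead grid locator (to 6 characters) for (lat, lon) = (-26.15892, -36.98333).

Offset from 180°W / 90°S: lon 143.0167°, lat 63.8411°.
Field (20°×10°, letters A–R): lon ⌊143.0167/20⌋ = 7 → H; lat ⌊63.8411/10⌋ = 6 → G.
Square (2°×1°, digits 0–9): lon ⌊3.0167/2⌋ = 1; lat ⌊3.8411/1⌋ = 3.
Subsquare (5′×2.5′, letters a–x): lon ⌊1.0167/0.0833333⌋ = 12 → m; lat ⌊0.8411/0.0416667⌋ = 20 → u.

HG13mu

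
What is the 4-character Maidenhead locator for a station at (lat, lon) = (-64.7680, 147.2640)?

QC35

Add 180° to longitude and 90° to latitude: 327.26, 25.23.
Field: 327.26/20 → 16 → Q, 25.23/10 → 2 → C; chars QC.
Square: 7.26/2 → 3, 5.23/1 → 5; chars 35.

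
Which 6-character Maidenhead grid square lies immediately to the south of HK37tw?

HK37tv

Latitude subsquare w = 22; −1 → 21 = v.
The longitude characters are unchanged.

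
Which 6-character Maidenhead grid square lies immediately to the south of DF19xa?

Latitude subsquare a = 0; −1 → -1, wraps to 23 = x, carry into square.
Latitude square 9; −1 → 8.
The longitude characters are unchanged.

DF18xx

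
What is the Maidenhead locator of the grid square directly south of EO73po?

EO73pn

Latitude subsquare o = 14; −1 → 13 = n.
The longitude characters are unchanged.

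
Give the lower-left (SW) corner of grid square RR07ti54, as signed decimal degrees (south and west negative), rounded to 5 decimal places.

87.35000, 161.62500

Field R=17, R=17: +17·20° lon, +17·10° lat → SW at lon 160°, lat 80°.
Square 0, 7: +0·2° lon, +7·1° lat → SW at lon 160°, lat 87°.
Subsquare t=19, i=8: +19·0.0833333° lon, +8·0.0416667° lat → SW at lon 161.583°, lat 87.3333°.
Extended square 5, 4: +5·0.00833333° lon, +4·0.00416667° lat → SW at lon 161.625°, lat 87.35°.
latitude 87.35000, longitude 161.62500.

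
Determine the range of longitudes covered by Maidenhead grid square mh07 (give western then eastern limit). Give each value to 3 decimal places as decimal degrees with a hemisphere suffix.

Field M=12, H=7: +12·20° lon, +7·10° lat → SW at lon 60°, lat -20°.
Square 0, 7: +0·2° lon, +7·1° lat → SW at lon 60°, lat -13°.
Cell spans 2° lon × 1° lat.
west 60.000° E, east 62.000° E.

60.000° E, 62.000° E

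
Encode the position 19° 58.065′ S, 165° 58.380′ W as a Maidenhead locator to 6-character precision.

AH70aa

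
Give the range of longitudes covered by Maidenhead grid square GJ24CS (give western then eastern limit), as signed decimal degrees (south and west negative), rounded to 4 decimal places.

Field G=6, J=9: +6·20° lon, +9·10° lat → SW at lon -60°, lat 0°.
Square 2, 4: +2·2° lon, +4·1° lat → SW at lon -56°, lat 4°.
Subsquare c=2, s=18: +2·0.0833333° lon, +18·0.0416667° lat → SW at lon -55.8333°, lat 4.75°.
Cell spans 0.0833333° lon × 0.0416667° lat.
west -55.8333, east -55.7500.

-55.8333, -55.7500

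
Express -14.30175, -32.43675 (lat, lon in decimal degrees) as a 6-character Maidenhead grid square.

HH35sq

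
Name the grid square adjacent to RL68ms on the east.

RL68ns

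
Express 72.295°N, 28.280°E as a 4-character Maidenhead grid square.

KQ42

Add 180° to longitude and 90° to latitude: 208.28, 162.30.
Field (20°×10°, letters A–R): lon ⌊208.28/20⌋ = 10 → K; lat ⌊162.30/10⌋ = 16 → Q.
Square (2°×1°, digits 0–9): lon ⌊8.28/2⌋ = 4; lat ⌊2.30/1⌋ = 2.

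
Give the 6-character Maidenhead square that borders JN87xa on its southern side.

Latitude subsquare a = 0; −1 → -1, wraps to 23 = x, carry into square.
Latitude square 7; −1 → 6.
The longitude characters are unchanged.

JN86xx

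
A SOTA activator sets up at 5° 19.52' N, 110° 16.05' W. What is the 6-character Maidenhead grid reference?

Shift to the Maidenhead origin (180°W, 90°S): lon 69.7325, lat 95.3253.
Field: lon ⌊69.7325/20⌋ = 3 → D; lat ⌊95.3253/10⌋ = 9 → J.
Square: lon ⌊9.7325/2⌋ = 4; lat ⌊5.3253/1⌋ = 5.
Subsquare: lon ⌊1.7325/0.0833333⌋ = 20 → u; lat ⌊0.3253/0.0416667⌋ = 7 → h.

DJ45uh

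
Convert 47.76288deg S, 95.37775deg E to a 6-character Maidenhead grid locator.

Add 180° to longitude and 90° to latitude: 275.3777, 42.2371.
Field: 275.3777/20 → 13 → N, 42.2371/10 → 4 → E; chars NE.
Square: 15.3777/2 → 7, 2.2371/1 → 2; chars 72.
Subsquare: 1.3777/0.0833333 → 16 → q, 0.2371/0.0416667 → 5 → f; chars qf.

NE72qf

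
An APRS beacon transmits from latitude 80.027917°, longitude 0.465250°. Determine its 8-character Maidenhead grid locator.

Offset from 180°W / 90°S: lon 180.46525°, lat 170.02792°.
Field: 180.46525/20 → 9 → J, 170.02792/10 → 17 → R; chars JR.
Square: 0.46525/2 → 0, 0.02792/1 → 0; chars 00.
Subsquare: 0.46525/0.0833333 → 5 → f, 0.02792/0.0416667 → 0 → a; chars fa.
Extended square: 0.04858/0.00833333 → 5, 0.02792/0.00416667 → 6; chars 56.

JR00fa56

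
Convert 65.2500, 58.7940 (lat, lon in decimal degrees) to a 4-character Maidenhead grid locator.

Offset from 180°W / 90°S: lon 238.79°, lat 155.25°.
Field (20°×10°, letters A–R): 238.79/20 → 11 → L, 155.25/10 → 15 → P; chars LP.
Square (2°×1°, digits 0–9): 18.79/2 → 9, 5.25/1 → 5; chars 95.

LP95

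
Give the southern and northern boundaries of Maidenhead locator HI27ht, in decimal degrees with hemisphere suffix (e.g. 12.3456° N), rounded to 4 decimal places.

2.2083° S, 2.1667° S

Field H=7, I=8: +7·20° lon, +8·10° lat → SW at lon -40°, lat -10°.
Square 2, 7: +2·2° lon, +7·1° lat → SW at lon -36°, lat -3°.
Subsquare h=7, t=19: +7·0.0833333° lon, +19·0.0416667° lat → SW at lon -35.4167°, lat -2.20833°.
Cell spans 0.0833333° lon × 0.0416667° lat.
south 2.2083° S, north 2.1667° S.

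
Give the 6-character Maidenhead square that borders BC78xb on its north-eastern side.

BC88ac

Longitude subsquare x = 23; +1 → 24, wraps to 0 = a, carry into square.
Longitude square 7; +1 → 8.
Latitude subsquare b = 1; +1 → 2 = c.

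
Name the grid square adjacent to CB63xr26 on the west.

CB63xr16

Longitude extended square 2; −1 → 1.
The latitude characters are unchanged.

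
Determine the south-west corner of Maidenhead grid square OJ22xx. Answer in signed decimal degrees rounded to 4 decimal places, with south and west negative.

2.9583, 105.9167

Field O=14, J=9: +14·20° lon, +9·10° lat → SW at lon 100°, lat 0°.
Square 2, 2: +2·2° lon, +2·1° lat → SW at lon 104°, lat 2°.
Subsquare x=23, x=23: +23·0.0833333° lon, +23·0.0416667° lat → SW at lon 105.917°, lat 2.95833°.
latitude 2.9583, longitude 105.9167.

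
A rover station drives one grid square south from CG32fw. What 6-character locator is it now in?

CG32fv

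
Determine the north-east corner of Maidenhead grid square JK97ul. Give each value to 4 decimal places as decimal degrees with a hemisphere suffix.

Field J=9, K=10: +9·20° lon, +10·10° lat → SW at lon 0°, lat 10°.
Square 9, 7: +9·2° lon, +7·1° lat → SW at lon 18°, lat 17°.
Subsquare u=20, l=11: +20·0.0833333° lon, +11·0.0416667° lat → SW at lon 19.6667°, lat 17.4583°.
Cell spans 0.0833333° lon × 0.0416667° lat. NE corner is SW corner plus one full cell.
latitude 17.5000° N, longitude 19.7500° E.

17.5000° N, 19.7500° E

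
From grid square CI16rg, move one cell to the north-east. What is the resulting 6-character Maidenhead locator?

Longitude subsquare r = 17; +1 → 18 = s.
Latitude subsquare g = 6; +1 → 7 = h.

CI16sh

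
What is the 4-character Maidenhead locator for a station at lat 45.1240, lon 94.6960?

Offset from 180°W / 90°S: lon 274.70°, lat 135.12°.
Field: 274.70/20 → 13 → N, 135.12/10 → 13 → N; chars NN.
Square: 14.70/2 → 7, 5.12/1 → 5; chars 75.

NN75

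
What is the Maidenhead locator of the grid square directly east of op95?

PP05

Longitude square 9; +1 → 10, wraps to 0, carry into field.
Longitude field O = 14; +1 → 15 = P.
The latitude characters are unchanged.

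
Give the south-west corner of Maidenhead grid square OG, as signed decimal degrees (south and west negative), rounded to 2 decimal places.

-30.00, 100.00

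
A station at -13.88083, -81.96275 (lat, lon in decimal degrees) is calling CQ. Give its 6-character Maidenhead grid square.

EH96ac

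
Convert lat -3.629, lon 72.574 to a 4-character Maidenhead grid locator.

MI66

Shift to the Maidenhead origin (180°W, 90°S): lon 252.57, lat 86.37.
Field: lon ⌊252.57/20⌋ = 12 → M; lat ⌊86.37/10⌋ = 8 → I.
Square: lon ⌊12.57/2⌋ = 6; lat ⌊6.37/1⌋ = 6.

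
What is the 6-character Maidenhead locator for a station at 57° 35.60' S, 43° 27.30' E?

Offset from 180°W / 90°S: lon 223.4550°, lat 32.4067°.
Field (20°×10°, letters A–R): 223.4550/20 → 11 → L, 32.4067/10 → 3 → D; chars LD.
Square (2°×1°, digits 0–9): 3.4550/2 → 1, 2.4067/1 → 2; chars 12.
Subsquare (5′×2.5′, letters a–x): 1.4550/0.0833333 → 17 → r, 0.4067/0.0416667 → 9 → j; chars rj.

LD12rj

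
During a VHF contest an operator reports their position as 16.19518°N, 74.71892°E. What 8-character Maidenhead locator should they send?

MK76ie66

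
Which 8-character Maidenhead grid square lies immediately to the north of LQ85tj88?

LQ85tj89

Latitude extended square 8; +1 → 9.
The longitude characters are unchanged.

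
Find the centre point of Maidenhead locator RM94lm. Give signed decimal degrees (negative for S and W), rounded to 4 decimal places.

Field R=17, M=12: +17·20° lon, +12·10° lat → SW at lon 160°, lat 30°.
Square 9, 4: +9·2° lon, +4·1° lat → SW at lon 178°, lat 34°.
Subsquare l=11, m=12: +11·0.0833333° lon, +12·0.0416667° lat → SW at lon 178.917°, lat 34.5°.
Cell spans 0.0833333° lon × 0.0416667° lat. Centre is SW corner plus half of each.
latitude 34.5208, longitude 178.9583.

34.5208, 178.9583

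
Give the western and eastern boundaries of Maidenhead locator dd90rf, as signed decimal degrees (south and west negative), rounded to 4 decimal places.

-100.5833, -100.5000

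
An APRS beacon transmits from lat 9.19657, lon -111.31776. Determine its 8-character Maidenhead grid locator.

DJ49ie17

Add 180° to longitude and 90° to latitude: 68.68224, 99.19657.
Field (20°×10°, letters A–R): lon ⌊68.68224/20⌋ = 3 → D; lat ⌊99.19657/10⌋ = 9 → J.
Square (2°×1°, digits 0–9): lon ⌊8.68224/2⌋ = 4; lat ⌊9.19657/1⌋ = 9.
Subsquare (5′×2.5′, letters a–x): lon ⌊0.68224/0.0833333⌋ = 8 → i; lat ⌊0.19657/0.0416667⌋ = 4 → e.
Extended square (30″×15″, digits 0–9): lon ⌊0.01557/0.00833333⌋ = 1; lat ⌊0.02990/0.00416667⌋ = 7.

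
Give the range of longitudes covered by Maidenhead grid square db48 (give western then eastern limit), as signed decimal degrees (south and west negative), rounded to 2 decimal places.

-112.00, -110.00

Field D=3, B=1: +3·20° lon, +1·10° lat → SW at lon -120°, lat -80°.
Square 4, 8: +4·2° lon, +8·1° lat → SW at lon -112°, lat -72°.
Cell spans 2° lon × 1° lat.
west -112.00, east -110.00.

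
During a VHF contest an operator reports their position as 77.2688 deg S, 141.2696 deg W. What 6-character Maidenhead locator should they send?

Offset from 180°W / 90°S: lon 38.7304°, lat 12.7312°.
Field: 38.7304/20 → 1 → B, 12.7312/10 → 1 → B; chars BB.
Square: 18.7304/2 → 9, 2.7312/1 → 2; chars 92.
Subsquare: 0.7304/0.0833333 → 8 → i, 0.7312/0.0416667 → 17 → r; chars ir.

BB92ir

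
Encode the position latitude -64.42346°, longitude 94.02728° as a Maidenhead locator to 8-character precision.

Shift to the Maidenhead origin (180°W, 90°S): lon 274.02728, lat 25.57654.
Field (20°×10°, letters A–R): 274.02728/20 → 13 → N, 25.57654/10 → 2 → C; chars NC.
Square (2°×1°, digits 0–9): 14.02728/2 → 7, 5.57654/1 → 5; chars 75.
Subsquare (5′×2.5′, letters a–x): 0.02728/0.0833333 → 0 → a, 0.57654/0.0416667 → 13 → n; chars an.
Extended square (30″×15″, digits 0–9): 0.02728/0.00833333 → 3, 0.03487/0.00416667 → 8; chars 38.

NC75an38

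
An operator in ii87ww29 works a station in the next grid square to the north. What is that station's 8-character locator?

II87wx20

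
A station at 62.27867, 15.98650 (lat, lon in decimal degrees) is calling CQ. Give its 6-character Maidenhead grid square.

JP72xg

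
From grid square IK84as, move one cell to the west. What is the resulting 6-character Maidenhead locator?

IK74xs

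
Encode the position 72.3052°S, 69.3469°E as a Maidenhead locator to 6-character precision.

MB47qq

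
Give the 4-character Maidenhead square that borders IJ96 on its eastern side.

Longitude square 9; +1 → 10, wraps to 0, carry into field.
Longitude field I = 8; +1 → 9 = J.
The latitude characters are unchanged.

JJ06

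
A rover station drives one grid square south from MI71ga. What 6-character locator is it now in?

MI70gx

Latitude subsquare a = 0; −1 → -1, wraps to 23 = x, carry into square.
Latitude square 1; −1 → 0.
The longitude characters are unchanged.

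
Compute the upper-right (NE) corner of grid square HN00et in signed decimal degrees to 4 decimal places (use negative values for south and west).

40.8333, -39.5833

Field H=7, N=13: +7·20° lon, +13·10° lat → SW at lon -40°, lat 40°.
Square 0, 0: +0·2° lon, +0·1° lat → SW at lon -40°, lat 40°.
Subsquare e=4, t=19: +4·0.0833333° lon, +19·0.0416667° lat → SW at lon -39.6667°, lat 40.7917°.
Cell spans 0.0833333° lon × 0.0416667° lat. NE corner is SW corner plus one full cell.
latitude 40.8333, longitude -39.5833.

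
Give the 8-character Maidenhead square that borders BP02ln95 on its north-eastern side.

Longitude extended square 9; +1 → 10, wraps to 0, carry into subsquare.
Longitude subsquare l = 11; +1 → 12 = m.
Latitude extended square 5; +1 → 6.

BP02mn06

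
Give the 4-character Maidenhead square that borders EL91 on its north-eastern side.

FL02

Longitude square 9; +1 → 10, wraps to 0, carry into field.
Longitude field E = 4; +1 → 5 = F.
Latitude square 1; +1 → 2.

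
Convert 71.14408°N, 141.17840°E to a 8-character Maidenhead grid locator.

QQ01od14

Shift to the Maidenhead origin (180°W, 90°S): lon 321.17840, lat 161.14408.
Field: 321.17840/20 → 16 → Q, 161.14408/10 → 16 → Q; chars QQ.
Square: 1.17840/2 → 0, 1.14408/1 → 1; chars 01.
Subsquare: 1.17840/0.0833333 → 14 → o, 0.14408/0.0416667 → 3 → d; chars od.
Extended square: 0.01173/0.00833333 → 1, 0.01908/0.00416667 → 4; chars 14.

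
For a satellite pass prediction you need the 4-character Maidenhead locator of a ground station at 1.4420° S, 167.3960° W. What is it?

AI68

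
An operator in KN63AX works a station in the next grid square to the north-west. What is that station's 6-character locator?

KN54xa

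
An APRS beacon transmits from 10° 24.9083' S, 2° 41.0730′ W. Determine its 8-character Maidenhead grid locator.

IH89po70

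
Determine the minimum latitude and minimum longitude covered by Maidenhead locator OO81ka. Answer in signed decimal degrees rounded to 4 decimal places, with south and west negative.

51.0000, 116.8333

Field O=14, O=14: +14·20° lon, +14·10° lat → SW at lon 100°, lat 50°.
Square 8, 1: +8·2° lon, +1·1° lat → SW at lon 116°, lat 51°.
Subsquare k=10, a=0: +10·0.0833333° lon, +0·0.0416667° lat → SW at lon 116.833°, lat 51°.
latitude 51.0000, longitude 116.8333.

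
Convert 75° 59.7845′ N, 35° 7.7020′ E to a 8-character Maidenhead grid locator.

KQ75nx59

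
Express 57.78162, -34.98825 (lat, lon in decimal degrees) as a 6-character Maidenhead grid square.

HO27ms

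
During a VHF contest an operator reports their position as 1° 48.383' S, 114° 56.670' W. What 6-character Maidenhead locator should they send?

DI28me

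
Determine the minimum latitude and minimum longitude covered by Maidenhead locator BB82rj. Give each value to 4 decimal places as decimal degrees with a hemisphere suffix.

Field B=1, B=1: +1·20° lon, +1·10° lat → SW at lon -160°, lat -80°.
Square 8, 2: +8·2° lon, +2·1° lat → SW at lon -144°, lat -78°.
Subsquare r=17, j=9: +17·0.0833333° lon, +9·0.0416667° lat → SW at lon -142.583°, lat -77.625°.
latitude 77.6250° S, longitude 142.5833° W.

77.6250° S, 142.5833° W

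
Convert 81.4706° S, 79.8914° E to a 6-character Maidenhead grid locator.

MA98wm

Add 180° to longitude and 90° to latitude: 259.8914, 8.5294.
Field: lon ⌊259.8914/20⌋ = 12 → M; lat ⌊8.5294/10⌋ = 0 → A.
Square: lon ⌊19.8914/2⌋ = 9; lat ⌊8.5294/1⌋ = 8.
Subsquare: lon ⌊1.8914/0.0833333⌋ = 22 → w; lat ⌊0.5294/0.0416667⌋ = 12 → m.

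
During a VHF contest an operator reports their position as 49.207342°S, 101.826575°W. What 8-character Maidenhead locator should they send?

Shift to the Maidenhead origin (180°W, 90°S): lon 78.17342, lat 40.79266.
Field: lon ⌊78.17342/20⌋ = 3 → D; lat ⌊40.79266/10⌋ = 4 → E.
Square: lon ⌊18.17342/2⌋ = 9; lat ⌊0.79266/1⌋ = 0.
Subsquare: lon ⌊0.17342/0.0833333⌋ = 2 → c; lat ⌊0.79266/0.0416667⌋ = 19 → t.
Extended square: lon ⌊0.00676/0.00833333⌋ = 0; lat ⌊0.00099/0.00416667⌋ = 0.

DE90ct00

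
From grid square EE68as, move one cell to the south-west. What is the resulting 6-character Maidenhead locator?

EE58xr

Longitude subsquare a = 0; −1 → -1, wraps to 23 = x, carry into square.
Longitude square 6; −1 → 5.
Latitude subsquare s = 18; −1 → 17 = r.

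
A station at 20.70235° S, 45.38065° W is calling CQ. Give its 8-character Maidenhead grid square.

Add 180° to longitude and 90° to latitude: 134.61935, 69.29765.
Field (20°×10°, letters A–R): lon ⌊134.61935/20⌋ = 6 → G; lat ⌊69.29765/10⌋ = 6 → G.
Square (2°×1°, digits 0–9): lon ⌊14.61935/2⌋ = 7; lat ⌊9.29765/1⌋ = 9.
Subsquare (5′×2.5′, letters a–x): lon ⌊0.61935/0.0833333⌋ = 7 → h; lat ⌊0.29765/0.0416667⌋ = 7 → h.
Extended square (30″×15″, digits 0–9): lon ⌊0.03602/0.00833333⌋ = 4; lat ⌊0.00598/0.00416667⌋ = 1.

GG79hh41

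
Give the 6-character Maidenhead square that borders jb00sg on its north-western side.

JB00rh

Longitude subsquare s = 18; −1 → 17 = r.
Latitude subsquare g = 6; +1 → 7 = h.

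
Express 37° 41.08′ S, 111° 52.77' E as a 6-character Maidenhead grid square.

OF52wh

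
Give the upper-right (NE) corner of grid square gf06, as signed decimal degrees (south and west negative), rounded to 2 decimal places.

-33.00, -58.00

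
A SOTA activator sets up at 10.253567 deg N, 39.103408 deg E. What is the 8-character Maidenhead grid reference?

KK90ng20

Add 180° to longitude and 90° to latitude: 219.10341, 100.25357.
Field (20°×10°, letters A–R): 219.10341/20 → 10 → K, 100.25357/10 → 10 → K; chars KK.
Square (2°×1°, digits 0–9): 19.10341/2 → 9, 0.25357/1 → 0; chars 90.
Subsquare (5′×2.5′, letters a–x): 1.10341/0.0833333 → 13 → n, 0.25357/0.0416667 → 6 → g; chars ng.
Extended square (30″×15″, digits 0–9): 0.02007/0.00833333 → 2, 0.00357/0.00416667 → 0; chars 20.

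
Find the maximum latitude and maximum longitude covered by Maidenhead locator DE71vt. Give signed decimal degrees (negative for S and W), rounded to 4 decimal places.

-48.1667, -104.1667

Field D=3, E=4: +3·20° lon, +4·10° lat → SW at lon -120°, lat -50°.
Square 7, 1: +7·2° lon, +1·1° lat → SW at lon -106°, lat -49°.
Subsquare v=21, t=19: +21·0.0833333° lon, +19·0.0416667° lat → SW at lon -104.25°, lat -48.2083°.
Cell spans 0.0833333° lon × 0.0416667° lat. NE corner is SW corner plus one full cell.
latitude -48.1667, longitude -104.1667.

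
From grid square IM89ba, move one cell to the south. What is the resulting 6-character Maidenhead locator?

IM88bx

Latitude subsquare a = 0; −1 → -1, wraps to 23 = x, carry into square.
Latitude square 9; −1 → 8.
The longitude characters are unchanged.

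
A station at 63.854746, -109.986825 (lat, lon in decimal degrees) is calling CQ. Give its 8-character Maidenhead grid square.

DP53au15

Add 180° to longitude and 90° to latitude: 70.01318, 153.85475.
Field: lon ⌊70.01318/20⌋ = 3 → D; lat ⌊153.85475/10⌋ = 15 → P.
Square: lon ⌊10.01318/2⌋ = 5; lat ⌊3.85475/1⌋ = 3.
Subsquare: lon ⌊0.01318/0.0833333⌋ = 0 → a; lat ⌊0.85475/0.0416667⌋ = 20 → u.
Extended square: lon ⌊0.01318/0.00833333⌋ = 1; lat ⌊0.02141/0.00416667⌋ = 5.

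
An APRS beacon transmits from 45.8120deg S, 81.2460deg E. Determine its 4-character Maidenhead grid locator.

NE04

Offset from 180°W / 90°S: lon 261.25°, lat 44.19°.
Field (20°×10°, letters A–R): lon ⌊261.25/20⌋ = 13 → N; lat ⌊44.19/10⌋ = 4 → E.
Square (2°×1°, digits 0–9): lon ⌊1.25/2⌋ = 0; lat ⌊4.19/1⌋ = 4.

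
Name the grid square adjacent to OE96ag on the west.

OE86xg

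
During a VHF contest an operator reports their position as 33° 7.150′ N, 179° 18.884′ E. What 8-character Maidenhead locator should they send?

RM93pc78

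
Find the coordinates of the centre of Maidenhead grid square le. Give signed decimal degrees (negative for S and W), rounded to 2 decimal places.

-45.00, 50.00

Field L=11, E=4: +11·20° lon, +4·10° lat → SW at lon 40°, lat -50°.
Cell spans 20° lon × 10° lat. Centre is SW corner plus half of each.
latitude -45.00, longitude 50.00.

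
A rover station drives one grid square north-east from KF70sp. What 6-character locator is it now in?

KF70tq

Longitude subsquare s = 18; +1 → 19 = t.
Latitude subsquare p = 15; +1 → 16 = q.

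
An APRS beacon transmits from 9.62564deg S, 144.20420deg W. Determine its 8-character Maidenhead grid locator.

BI70vi59

Add 180° to longitude and 90° to latitude: 35.79580, 80.37436.
Field: lon ⌊35.79580/20⌋ = 1 → B; lat ⌊80.37436/10⌋ = 8 → I.
Square: lon ⌊15.79580/2⌋ = 7; lat ⌊0.37436/1⌋ = 0.
Subsquare: lon ⌊1.79580/0.0833333⌋ = 21 → v; lat ⌊0.37436/0.0416667⌋ = 8 → i.
Extended square: lon ⌊0.04580/0.00833333⌋ = 5; lat ⌊0.04103/0.00416667⌋ = 9.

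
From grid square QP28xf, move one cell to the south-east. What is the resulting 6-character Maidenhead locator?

QP38ae

Longitude subsquare x = 23; +1 → 24, wraps to 0 = a, carry into square.
Longitude square 2; +1 → 3.
Latitude subsquare f = 5; −1 → 4 = e.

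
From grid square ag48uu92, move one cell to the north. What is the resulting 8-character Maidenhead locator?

Latitude extended square 2; +1 → 3.
The longitude characters are unchanged.

AG48uu93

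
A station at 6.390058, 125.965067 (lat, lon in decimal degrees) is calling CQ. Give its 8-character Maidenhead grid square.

PJ26xj53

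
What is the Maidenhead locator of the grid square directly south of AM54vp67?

Latitude extended square 7; −1 → 6.
The longitude characters are unchanged.

AM54vp66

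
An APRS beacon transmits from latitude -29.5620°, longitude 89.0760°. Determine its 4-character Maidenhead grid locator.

Offset from 180°W / 90°S: lon 269.08°, lat 60.44°.
Field: lon ⌊269.08/20⌋ = 13 → N; lat ⌊60.44/10⌋ = 6 → G.
Square: lon ⌊9.08/2⌋ = 4; lat ⌊0.44/1⌋ = 0.

NG40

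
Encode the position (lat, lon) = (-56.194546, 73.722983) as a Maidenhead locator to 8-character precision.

MD63ut63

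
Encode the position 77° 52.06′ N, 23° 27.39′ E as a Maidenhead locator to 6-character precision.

KQ17ru

Offset from 180°W / 90°S: lon 203.4565°, lat 167.8677°.
Field: lon ⌊203.4565/20⌋ = 10 → K; lat ⌊167.8677/10⌋ = 16 → Q.
Square: lon ⌊3.4565/2⌋ = 1; lat ⌊7.8677/1⌋ = 7.
Subsquare: lon ⌊1.4565/0.0833333⌋ = 17 → r; lat ⌊0.8677/0.0416667⌋ = 20 → u.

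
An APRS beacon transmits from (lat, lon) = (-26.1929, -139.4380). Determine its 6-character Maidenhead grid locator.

Shift to the Maidenhead origin (180°W, 90°S): lon 40.5620, lat 63.8071.
Field: lon ⌊40.5620/20⌋ = 2 → C; lat ⌊63.8071/10⌋ = 6 → G.
Square: lon ⌊0.5620/2⌋ = 0; lat ⌊3.8071/1⌋ = 3.
Subsquare: lon ⌊0.5620/0.0833333⌋ = 6 → g; lat ⌊0.8071/0.0416667⌋ = 19 → t.

CG03gt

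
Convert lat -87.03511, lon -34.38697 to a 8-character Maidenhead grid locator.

HA22tx31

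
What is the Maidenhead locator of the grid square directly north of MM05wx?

Latitude subsquare x = 23; +1 → 24, wraps to 0 = a, carry into square.
Latitude square 5; +1 → 6.
The longitude characters are unchanged.

MM06wa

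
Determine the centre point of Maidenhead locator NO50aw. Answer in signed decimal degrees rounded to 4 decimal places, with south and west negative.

50.9375, 90.0417

Field N=13, O=14: +13·20° lon, +14·10° lat → SW at lon 80°, lat 50°.
Square 5, 0: +5·2° lon, +0·1° lat → SW at lon 90°, lat 50°.
Subsquare a=0, w=22: +0·0.0833333° lon, +22·0.0416667° lat → SW at lon 90°, lat 50.9167°.
Cell spans 0.0833333° lon × 0.0416667° lat. Centre is SW corner plus half of each.
latitude 50.9375, longitude 90.0417.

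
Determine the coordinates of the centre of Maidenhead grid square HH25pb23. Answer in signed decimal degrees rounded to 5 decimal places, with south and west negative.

-14.94375, -34.72917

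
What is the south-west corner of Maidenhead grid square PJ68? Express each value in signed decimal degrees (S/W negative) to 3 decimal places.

8.000, 132.000

Field P=15, J=9: +15·20° lon, +9·10° lat → SW at lon 120°, lat 0°.
Square 6, 8: +6·2° lon, +8·1° lat → SW at lon 132°, lat 8°.
latitude 8.000, longitude 132.000.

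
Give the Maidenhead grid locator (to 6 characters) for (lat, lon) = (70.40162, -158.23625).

BQ00vj

Add 180° to longitude and 90° to latitude: 21.7637, 160.4016.
Field (20°×10°, letters A–R): 21.7637/20 → 1 → B, 160.4016/10 → 16 → Q; chars BQ.
Square (2°×1°, digits 0–9): 1.7637/2 → 0, 0.4016/1 → 0; chars 00.
Subsquare (5′×2.5′, letters a–x): 1.7637/0.0833333 → 21 → v, 0.4016/0.0416667 → 9 → j; chars vj.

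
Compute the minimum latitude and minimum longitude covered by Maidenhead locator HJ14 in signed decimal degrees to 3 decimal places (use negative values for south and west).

4.000, -38.000

Field H=7, J=9: +7·20° lon, +9·10° lat → SW at lon -40°, lat 0°.
Square 1, 4: +1·2° lon, +4·1° lat → SW at lon -38°, lat 4°.
latitude 4.000, longitude -38.000.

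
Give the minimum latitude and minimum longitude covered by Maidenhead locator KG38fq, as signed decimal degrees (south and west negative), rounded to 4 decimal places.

-21.3333, 26.4167

Field K=10, G=6: +10·20° lon, +6·10° lat → SW at lon 20°, lat -30°.
Square 3, 8: +3·2° lon, +8·1° lat → SW at lon 26°, lat -22°.
Subsquare f=5, q=16: +5·0.0833333° lon, +16·0.0416667° lat → SW at lon 26.4167°, lat -21.3333°.
latitude -21.3333, longitude 26.4167.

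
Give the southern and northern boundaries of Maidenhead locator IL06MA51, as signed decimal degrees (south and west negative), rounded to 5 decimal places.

26.00417, 26.00833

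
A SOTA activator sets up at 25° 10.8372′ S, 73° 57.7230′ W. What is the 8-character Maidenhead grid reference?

FG34at46

Add 180° to longitude and 90° to latitude: 106.03795, 64.81938.
Field (20°×10°, letters A–R): 106.03795/20 → 5 → F, 64.81938/10 → 6 → G; chars FG.
Square (2°×1°, digits 0–9): 6.03795/2 → 3, 4.81938/1 → 4; chars 34.
Subsquare (5′×2.5′, letters a–x): 0.03795/0.0833333 → 0 → a, 0.81938/0.0416667 → 19 → t; chars at.
Extended square (30″×15″, digits 0–9): 0.03795/0.00833333 → 4, 0.02771/0.00416667 → 6; chars 46.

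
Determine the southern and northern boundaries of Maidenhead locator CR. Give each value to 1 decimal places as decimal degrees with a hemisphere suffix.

80.0° N, 90.0° N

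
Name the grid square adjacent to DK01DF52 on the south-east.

DK01df61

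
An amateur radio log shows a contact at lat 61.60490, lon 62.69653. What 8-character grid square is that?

Shift to the Maidenhead origin (180°W, 90°S): lon 242.69653, lat 151.60490.
Field: lon ⌊242.69653/20⌋ = 12 → M; lat ⌊151.60490/10⌋ = 15 → P.
Square: lon ⌊2.69653/2⌋ = 1; lat ⌊1.60490/1⌋ = 1.
Subsquare: lon ⌊0.69653/0.0833333⌋ = 8 → i; lat ⌊0.60490/0.0416667⌋ = 14 → o.
Extended square: lon ⌊0.02986/0.00833333⌋ = 3; lat ⌊0.02157/0.00416667⌋ = 5.

MP11io35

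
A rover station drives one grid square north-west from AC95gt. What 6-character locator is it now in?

AC95fu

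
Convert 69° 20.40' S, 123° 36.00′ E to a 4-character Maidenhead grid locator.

PC10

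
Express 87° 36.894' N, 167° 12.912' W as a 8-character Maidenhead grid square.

AR67jo47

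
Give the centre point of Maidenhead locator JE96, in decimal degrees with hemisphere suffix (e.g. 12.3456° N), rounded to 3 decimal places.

43.500° S, 19.000° E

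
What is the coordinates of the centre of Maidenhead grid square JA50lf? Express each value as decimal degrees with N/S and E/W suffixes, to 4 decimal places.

Field J=9, A=0: +9·20° lon, +0·10° lat → SW at lon 0°, lat -90°.
Square 5, 0: +5·2° lon, +0·1° lat → SW at lon 10°, lat -90°.
Subsquare l=11, f=5: +11·0.0833333° lon, +5·0.0416667° lat → SW at lon 10.9167°, lat -89.7917°.
Cell spans 0.0833333° lon × 0.0416667° lat. Centre is SW corner plus half of each.
latitude 89.7708° S, longitude 10.9583° E.

89.7708° S, 10.9583° E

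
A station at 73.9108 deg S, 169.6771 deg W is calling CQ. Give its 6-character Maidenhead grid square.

Shift to the Maidenhead origin (180°W, 90°S): lon 10.3229, lat 16.0892.
Field: lon ⌊10.3229/20⌋ = 0 → A; lat ⌊16.0892/10⌋ = 1 → B.
Square: lon ⌊10.3229/2⌋ = 5; lat ⌊6.0892/1⌋ = 6.
Subsquare: lon ⌊0.3229/0.0833333⌋ = 3 → d; lat ⌊0.0892/0.0416667⌋ = 2 → c.

AB56dc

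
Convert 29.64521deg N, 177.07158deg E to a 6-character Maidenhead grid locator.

Offset from 180°W / 90°S: lon 357.0716°, lat 119.6452°.
Field: lon ⌊357.0716/20⌋ = 17 → R; lat ⌊119.6452/10⌋ = 11 → L.
Square: lon ⌊17.0716/2⌋ = 8; lat ⌊9.6452/1⌋ = 9.
Subsquare: lon ⌊1.0716/0.0833333⌋ = 12 → m; lat ⌊0.6452/0.0416667⌋ = 15 → p.

RL89mp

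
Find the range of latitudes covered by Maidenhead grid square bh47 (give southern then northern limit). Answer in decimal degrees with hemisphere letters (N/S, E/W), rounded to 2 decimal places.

13.00° S, 12.00° S

Field B=1, H=7: +1·20° lon, +7·10° lat → SW at lon -160°, lat -20°.
Square 4, 7: +4·2° lon, +7·1° lat → SW at lon -152°, lat -13°.
Cell spans 2° lon × 1° lat.
south 13.00° S, north 12.00° S.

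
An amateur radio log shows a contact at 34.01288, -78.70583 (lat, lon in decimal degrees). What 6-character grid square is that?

Add 180° to longitude and 90° to latitude: 101.2942, 124.0129.
Field: lon ⌊101.2942/20⌋ = 5 → F; lat ⌊124.0129/10⌋ = 12 → M.
Square: lon ⌊1.2942/2⌋ = 0; lat ⌊4.0129/1⌋ = 4.
Subsquare: lon ⌊1.2942/0.0833333⌋ = 15 → p; lat ⌊0.0129/0.0416667⌋ = 0 → a.

FM04pa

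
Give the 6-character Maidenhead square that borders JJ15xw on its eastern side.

JJ25aw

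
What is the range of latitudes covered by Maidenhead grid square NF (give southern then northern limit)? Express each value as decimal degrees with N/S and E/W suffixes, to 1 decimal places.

40.0° S, 30.0° S

Field N=13, F=5: +13·20° lon, +5·10° lat → SW at lon 80°, lat -40°.
Cell spans 20° lon × 10° lat.
south 40.0° S, north 30.0° S.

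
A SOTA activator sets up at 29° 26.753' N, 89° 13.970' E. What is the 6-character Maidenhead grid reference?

Add 180° to longitude and 90° to latitude: 269.2328, 119.4459.
Field: 269.2328/20 → 13 → N, 119.4459/10 → 11 → L; chars NL.
Square: 9.2328/2 → 4, 9.4459/1 → 9; chars 49.
Subsquare: 1.2328/0.0833333 → 14 → o, 0.4459/0.0416667 → 10 → k; chars ok.

NL49ok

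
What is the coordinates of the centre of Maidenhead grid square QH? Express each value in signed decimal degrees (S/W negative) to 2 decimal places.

Field Q=16, H=7: +16·20° lon, +7·10° lat → SW at lon 140°, lat -20°.
Cell spans 20° lon × 10° lat. Centre is SW corner plus half of each.
latitude -15.00, longitude 150.00.

-15.00, 150.00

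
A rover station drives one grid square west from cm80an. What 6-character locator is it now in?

Longitude subsquare a = 0; −1 → -1, wraps to 23 = x, carry into square.
Longitude square 8; −1 → 7.
The latitude characters are unchanged.

CM70xn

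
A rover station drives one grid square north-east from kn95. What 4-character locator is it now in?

Longitude square 9; +1 → 10, wraps to 0, carry into field.
Longitude field K = 10; +1 → 11 = L.
Latitude square 5; +1 → 6.

LN06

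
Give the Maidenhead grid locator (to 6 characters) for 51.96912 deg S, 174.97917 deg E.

Add 180° to longitude and 90° to latitude: 354.9792, 38.0309.
Field: 354.9792/20 → 17 → R, 38.0309/10 → 3 → D; chars RD.
Square: 14.9792/2 → 7, 8.0309/1 → 8; chars 78.
Subsquare: 0.9792/0.0833333 → 11 → l, 0.0309/0.0416667 → 0 → a; chars la.

RD78la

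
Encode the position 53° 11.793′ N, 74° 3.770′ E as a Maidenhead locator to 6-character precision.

MO73ae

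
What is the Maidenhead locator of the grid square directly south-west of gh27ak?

GH17xj

Longitude subsquare a = 0; −1 → -1, wraps to 23 = x, carry into square.
Longitude square 2; −1 → 1.
Latitude subsquare k = 10; −1 → 9 = j.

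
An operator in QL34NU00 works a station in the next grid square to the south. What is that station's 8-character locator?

QL34nt09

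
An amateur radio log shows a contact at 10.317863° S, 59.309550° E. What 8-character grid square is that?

LH99pq73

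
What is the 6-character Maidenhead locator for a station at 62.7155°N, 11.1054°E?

Add 180° to longitude and 90° to latitude: 191.1054, 152.7155.
Field: 191.1054/20 → 9 → J, 152.7155/10 → 15 → P; chars JP.
Square: 11.1054/2 → 5, 2.7155/1 → 2; chars 52.
Subsquare: 1.1054/0.0833333 → 13 → n, 0.7155/0.0416667 → 17 → r; chars nr.

JP52nr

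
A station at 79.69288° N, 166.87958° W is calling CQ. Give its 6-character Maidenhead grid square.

AQ69nq

Add 180° to longitude and 90° to latitude: 13.1204, 169.6929.
Field: 13.1204/20 → 0 → A, 169.6929/10 → 16 → Q; chars AQ.
Square: 13.1204/2 → 6, 9.6929/1 → 9; chars 69.
Subsquare: 1.1204/0.0833333 → 13 → n, 0.6929/0.0416667 → 16 → q; chars nq.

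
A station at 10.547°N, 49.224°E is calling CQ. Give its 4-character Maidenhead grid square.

LK40

Shift to the Maidenhead origin (180°W, 90°S): lon 229.22, lat 100.55.
Field: 229.22/20 → 11 → L, 100.55/10 → 10 → K; chars LK.
Square: 9.22/2 → 4, 0.55/1 → 0; chars 40.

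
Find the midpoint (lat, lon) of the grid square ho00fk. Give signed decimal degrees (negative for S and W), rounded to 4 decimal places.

Field H=7, O=14: +7·20° lon, +14·10° lat → SW at lon -40°, lat 50°.
Square 0, 0: +0·2° lon, +0·1° lat → SW at lon -40°, lat 50°.
Subsquare f=5, k=10: +5·0.0833333° lon, +10·0.0416667° lat → SW at lon -39.5833°, lat 50.4167°.
Cell spans 0.0833333° lon × 0.0416667° lat. Centre is SW corner plus half of each.
latitude 50.4375, longitude -39.5417.

50.4375, -39.5417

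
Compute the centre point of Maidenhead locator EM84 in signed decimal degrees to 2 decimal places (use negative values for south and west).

34.50, -83.00

Field E=4, M=12: +4·20° lon, +12·10° lat → SW at lon -100°, lat 30°.
Square 8, 4: +8·2° lon, +4·1° lat → SW at lon -84°, lat 34°.
Cell spans 2° lon × 1° lat. Centre is SW corner plus half of each.
latitude 34.50, longitude -83.00.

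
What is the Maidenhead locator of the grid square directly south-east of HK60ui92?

HK60vi01

Longitude extended square 9; +1 → 10, wraps to 0, carry into subsquare.
Longitude subsquare u = 20; +1 → 21 = v.
Latitude extended square 2; −1 → 1.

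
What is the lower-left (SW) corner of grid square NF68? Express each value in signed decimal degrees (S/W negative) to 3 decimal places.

Field N=13, F=5: +13·20° lon, +5·10° lat → SW at lon 80°, lat -40°.
Square 6, 8: +6·2° lon, +8·1° lat → SW at lon 92°, lat -32°.
latitude -32.000, longitude 92.000.

-32.000, 92.000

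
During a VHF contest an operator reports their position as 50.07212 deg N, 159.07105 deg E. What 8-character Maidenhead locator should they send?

Add 180° to longitude and 90° to latitude: 339.07105, 140.07212.
Field (20°×10°, letters A–R): lon ⌊339.07105/20⌋ = 16 → Q; lat ⌊140.07212/10⌋ = 14 → O.
Square (2°×1°, digits 0–9): lon ⌊19.07105/2⌋ = 9; lat ⌊0.07212/1⌋ = 0.
Subsquare (5′×2.5′, letters a–x): lon ⌊1.07105/0.0833333⌋ = 12 → m; lat ⌊0.07212/0.0416667⌋ = 1 → b.
Extended square (30″×15″, digits 0–9): lon ⌊0.07105/0.00833333⌋ = 8; lat ⌊0.03045/0.00416667⌋ = 7.

QO90mb87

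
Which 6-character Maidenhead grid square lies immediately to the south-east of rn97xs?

Longitude subsquare x = 23; +1 → 24, wraps to 0 = a, carry into square.
Longitude square 9; +1 → 10, wraps to 0, carry into field.
Longitude field R = 17; +1 → 18, wraps to 0 = A, wrapping around the antimeridian.
Latitude subsquare s = 18; −1 → 17 = r.

AN07ar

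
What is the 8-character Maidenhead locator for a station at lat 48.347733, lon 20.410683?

KN08ei93

Add 180° to longitude and 90° to latitude: 200.41068, 138.34773.
Field: lon ⌊200.41068/20⌋ = 10 → K; lat ⌊138.34773/10⌋ = 13 → N.
Square: lon ⌊0.41068/2⌋ = 0; lat ⌊8.34773/1⌋ = 8.
Subsquare: lon ⌊0.41068/0.0833333⌋ = 4 → e; lat ⌊0.34773/0.0416667⌋ = 8 → i.
Extended square: lon ⌊0.07735/0.00833333⌋ = 9; lat ⌊0.01440/0.00416667⌋ = 3.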